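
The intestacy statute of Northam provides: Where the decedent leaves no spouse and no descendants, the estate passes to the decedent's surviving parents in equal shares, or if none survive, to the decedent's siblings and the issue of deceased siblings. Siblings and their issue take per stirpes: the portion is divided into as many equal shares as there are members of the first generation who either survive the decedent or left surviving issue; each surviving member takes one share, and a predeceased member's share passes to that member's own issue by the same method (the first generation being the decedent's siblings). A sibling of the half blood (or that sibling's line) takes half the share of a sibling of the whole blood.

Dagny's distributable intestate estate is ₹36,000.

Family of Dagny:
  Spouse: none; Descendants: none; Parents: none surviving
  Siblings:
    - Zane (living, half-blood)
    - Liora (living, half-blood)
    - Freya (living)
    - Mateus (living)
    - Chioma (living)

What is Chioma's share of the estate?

The entire ₹36,000 passes to the siblings and their issue.
Counting each half-blood sibling's line as half a unit, there are 4 units in ₹36,000, so one unit is ₹9,000. Whole-blood lines (Freya, Mateus, and Chioma) take ₹9,000 each; half-blood lines (Zane and Liora) take ₹4,500 each.

Chioma receives ₹9,000.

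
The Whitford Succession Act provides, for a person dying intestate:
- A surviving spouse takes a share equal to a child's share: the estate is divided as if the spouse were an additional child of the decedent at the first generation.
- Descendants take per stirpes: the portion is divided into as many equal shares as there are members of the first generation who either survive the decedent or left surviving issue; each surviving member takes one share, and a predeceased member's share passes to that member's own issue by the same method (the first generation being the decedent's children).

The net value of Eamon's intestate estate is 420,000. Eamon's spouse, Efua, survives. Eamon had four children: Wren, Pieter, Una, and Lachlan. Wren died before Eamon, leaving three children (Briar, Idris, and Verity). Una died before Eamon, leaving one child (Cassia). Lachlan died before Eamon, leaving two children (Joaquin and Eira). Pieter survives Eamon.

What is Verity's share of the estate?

Verity receives 28,000.

The spouse counts as an additional share at the children's level, so there are 5 primary shares of 84,000. Efua takes one such share (84,000).
The children's combined portion (336,000) is divided into 4 shares of 84,000: Pieter takes 84,000; Wren's 84,000 share passes to Wren's issue; Una's 84,000 share passes to Una's issue; Lachlan's 84,000 share passes to Lachlan's issue.
Wren's share (84,000) is divided into 3 shares of 28,000: Briar, Idris, and Verity each take 28,000.
Una's share (84,000) passes entirely to Cassia.
Lachlan's share (84,000) is divided into 2 shares of 42,000: Joaquin and Eira each take 42,000.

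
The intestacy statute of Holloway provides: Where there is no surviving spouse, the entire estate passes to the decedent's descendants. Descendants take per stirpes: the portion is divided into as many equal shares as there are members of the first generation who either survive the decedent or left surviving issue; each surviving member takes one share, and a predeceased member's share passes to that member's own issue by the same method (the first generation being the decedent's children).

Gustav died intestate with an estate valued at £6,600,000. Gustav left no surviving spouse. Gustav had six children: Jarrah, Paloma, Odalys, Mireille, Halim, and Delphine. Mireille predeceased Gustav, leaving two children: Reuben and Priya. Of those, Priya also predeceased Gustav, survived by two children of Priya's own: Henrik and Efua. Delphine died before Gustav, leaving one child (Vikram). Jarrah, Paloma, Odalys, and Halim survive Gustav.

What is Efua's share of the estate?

Efua receives £275,000.

The entire £6,600,000 passes to the descendants.
That amount (£6,600,000) is divided into 6 shares of £1,100,000: Jarrah, Paloma, Odalys, and Halim each take £1,100,000; Mireille's £1,100,000 share passes to Mireille's issue; Delphine's £1,100,000 share passes to Delphine's issue.
Mireille's share (£1,100,000) is divided into 2 shares of £550,000: Reuben takes £550,000; Priya's £550,000 share passes to Priya's issue.
Priya's share (£550,000) is divided into 2 shares of £275,000: Henrik and Efua each take £275,000.
Delphine's share (£1,100,000) passes entirely to Vikram.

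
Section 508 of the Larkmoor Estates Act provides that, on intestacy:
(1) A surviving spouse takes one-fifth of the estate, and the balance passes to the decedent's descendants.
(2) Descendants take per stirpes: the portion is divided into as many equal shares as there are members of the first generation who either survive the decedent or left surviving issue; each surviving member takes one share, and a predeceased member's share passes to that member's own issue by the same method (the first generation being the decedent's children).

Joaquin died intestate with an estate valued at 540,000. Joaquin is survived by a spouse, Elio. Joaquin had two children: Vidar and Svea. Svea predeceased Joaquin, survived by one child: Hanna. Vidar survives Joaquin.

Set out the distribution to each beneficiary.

Elio takes one-fifth of 540,000 = 108,000. The remaining 432,000 passes to the descendants.
The descendants' portion (432,000) is divided into 2 shares of 216,000: Vidar takes 216,000; Svea's 216,000 share passes to Svea's issue.
Svea's share (216,000) passes entirely to Hanna.

Elio: 108,000; Vidar: 216,000; Hanna: 216,000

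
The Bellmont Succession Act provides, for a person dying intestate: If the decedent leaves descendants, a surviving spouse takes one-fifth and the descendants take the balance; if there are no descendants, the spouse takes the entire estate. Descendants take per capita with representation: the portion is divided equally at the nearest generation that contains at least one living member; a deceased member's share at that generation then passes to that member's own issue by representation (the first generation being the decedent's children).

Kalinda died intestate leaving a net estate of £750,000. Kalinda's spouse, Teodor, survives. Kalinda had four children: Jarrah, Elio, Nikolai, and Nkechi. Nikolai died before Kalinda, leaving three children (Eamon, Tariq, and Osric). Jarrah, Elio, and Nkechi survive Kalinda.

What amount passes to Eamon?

Teodor takes one-fifth of £750,000 = £150,000. The remaining £600,000 passes to the descendants.
The descendants' portion (£600,000) is divided into 4 shares of £150,000: Jarrah, Elio, and Nkechi each take £150,000; Nikolai's £150,000 share passes to Nikolai's issue.
Nikolai's share (£150,000) is divided into 3 shares of £50,000: Eamon, Tariq, and Osric each take £50,000.

Eamon receives £50,000.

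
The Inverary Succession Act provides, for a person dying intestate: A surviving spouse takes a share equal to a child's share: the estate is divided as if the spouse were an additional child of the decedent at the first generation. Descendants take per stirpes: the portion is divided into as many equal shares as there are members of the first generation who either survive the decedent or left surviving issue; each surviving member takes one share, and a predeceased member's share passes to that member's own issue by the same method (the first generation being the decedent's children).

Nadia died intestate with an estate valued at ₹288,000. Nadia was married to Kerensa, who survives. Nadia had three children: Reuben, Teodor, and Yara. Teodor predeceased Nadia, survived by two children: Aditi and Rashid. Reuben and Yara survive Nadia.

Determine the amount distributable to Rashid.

The spouse counts as an additional share at the children's level, so there are 4 primary shares of ₹72,000. Kerensa takes one such share (₹72,000).
The children's combined portion (₹216,000) is divided into 3 shares of ₹72,000: Reuben and Yara each take ₹72,000; Teodor's ₹72,000 share passes to Teodor's issue.
Teodor's share (₹72,000) is divided into 2 shares of ₹36,000: Aditi and Rashid each take ₹36,000.

Rashid receives ₹36,000.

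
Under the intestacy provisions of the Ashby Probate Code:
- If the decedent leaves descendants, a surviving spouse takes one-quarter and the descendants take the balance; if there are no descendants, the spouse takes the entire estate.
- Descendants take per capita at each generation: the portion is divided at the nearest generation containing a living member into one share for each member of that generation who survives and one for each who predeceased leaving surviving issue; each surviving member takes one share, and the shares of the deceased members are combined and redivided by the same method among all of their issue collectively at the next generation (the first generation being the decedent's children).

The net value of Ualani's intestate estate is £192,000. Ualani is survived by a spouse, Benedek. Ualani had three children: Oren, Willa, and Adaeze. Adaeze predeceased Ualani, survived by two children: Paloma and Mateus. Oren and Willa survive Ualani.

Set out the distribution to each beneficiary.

Benedek takes one-quarter of £192,000 = £48,000. The remaining £144,000 passes to the descendants.
The descendants' portion (£144,000) is divided at the children's generation into 3 shares of £48,000. Oren and Willa each take £48,000. The remaining share for the deceased Adaeze (£48,000) is carried to the next generation.
That pool (£48,000) is divided at the grandchildren's generation equally among Paloma and Mateus: £24,000 each.

Benedek: £48,000; Oren: £48,000; Willa: £48,000; Paloma: £24,000; Mateus: £24,000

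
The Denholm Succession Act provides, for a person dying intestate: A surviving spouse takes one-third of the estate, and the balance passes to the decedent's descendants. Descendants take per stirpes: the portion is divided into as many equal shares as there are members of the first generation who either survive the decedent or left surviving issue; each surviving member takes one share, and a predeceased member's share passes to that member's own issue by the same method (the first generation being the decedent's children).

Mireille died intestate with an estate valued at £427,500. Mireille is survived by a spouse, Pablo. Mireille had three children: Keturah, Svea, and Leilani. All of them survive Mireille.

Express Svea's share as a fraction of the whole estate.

Svea receives 2/9 of the estate.

Pablo takes one-third of £427,500 = £142,500. The remaining £285,000 passes to the descendants.
The descendants' portion (£285,000) is divided into 3 shares of £95,000: Keturah, Svea, and Leilani each take £95,000.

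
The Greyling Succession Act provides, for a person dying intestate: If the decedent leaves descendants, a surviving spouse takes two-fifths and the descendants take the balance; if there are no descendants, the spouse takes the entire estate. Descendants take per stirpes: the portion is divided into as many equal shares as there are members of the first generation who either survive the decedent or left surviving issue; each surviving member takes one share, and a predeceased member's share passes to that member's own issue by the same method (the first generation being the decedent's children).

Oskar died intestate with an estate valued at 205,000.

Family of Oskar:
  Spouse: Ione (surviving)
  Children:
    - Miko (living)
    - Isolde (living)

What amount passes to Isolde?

Ione takes two-fifths of 205,000 = 82,000. The remaining 123,000 passes to the descendants.
The descendants' portion (123,000) is divided into 2 shares of 61,500: Miko and Isolde each take 61,500.

Isolde receives 61,500.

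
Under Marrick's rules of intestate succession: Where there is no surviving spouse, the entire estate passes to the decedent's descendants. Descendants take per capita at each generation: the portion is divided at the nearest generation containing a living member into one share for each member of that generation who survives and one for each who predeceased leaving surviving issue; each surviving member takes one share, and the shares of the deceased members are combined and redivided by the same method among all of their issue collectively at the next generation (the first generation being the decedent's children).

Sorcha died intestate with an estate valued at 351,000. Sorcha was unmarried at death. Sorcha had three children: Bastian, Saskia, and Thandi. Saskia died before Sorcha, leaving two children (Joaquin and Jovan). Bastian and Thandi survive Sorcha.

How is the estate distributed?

Bastian: 117,000; Joaquin: 58,500; Jovan: 58,500; Thandi: 117,000

The entire 351,000 passes to the descendants.
That amount (351,000) is divided at the children's generation into 3 shares of 117,000. Bastian and Thandi each take 117,000. The remaining share for the deceased Saskia (117,000) is carried to the next generation.
That pool (117,000) is divided at the grandchildren's generation equally among Joaquin and Jovan: 58,500 each.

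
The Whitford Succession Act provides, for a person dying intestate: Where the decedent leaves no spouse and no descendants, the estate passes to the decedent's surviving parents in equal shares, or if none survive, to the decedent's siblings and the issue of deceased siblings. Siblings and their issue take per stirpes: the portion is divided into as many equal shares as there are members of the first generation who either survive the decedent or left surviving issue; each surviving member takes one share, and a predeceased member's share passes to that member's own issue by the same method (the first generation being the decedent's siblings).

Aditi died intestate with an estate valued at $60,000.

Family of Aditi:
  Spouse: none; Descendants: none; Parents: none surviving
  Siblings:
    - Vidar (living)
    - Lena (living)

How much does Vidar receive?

Vidar receives $30,000.

The entire $60,000 passes to the siblings and their issue.
That amount ($60,000) is divided into 2 shares of $30,000: Vidar and Lena each take $30,000.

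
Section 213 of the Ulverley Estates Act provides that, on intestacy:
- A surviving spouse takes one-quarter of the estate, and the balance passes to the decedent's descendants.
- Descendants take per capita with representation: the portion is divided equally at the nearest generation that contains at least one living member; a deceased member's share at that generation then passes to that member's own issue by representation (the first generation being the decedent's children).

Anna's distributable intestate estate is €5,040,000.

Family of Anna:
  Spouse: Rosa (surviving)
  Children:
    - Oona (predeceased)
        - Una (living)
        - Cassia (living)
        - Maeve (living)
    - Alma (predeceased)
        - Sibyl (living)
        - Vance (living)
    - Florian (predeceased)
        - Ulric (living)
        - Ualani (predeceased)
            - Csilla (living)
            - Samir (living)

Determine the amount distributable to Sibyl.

Sibyl receives €540,000.

Rosa takes one-quarter of €5,040,000 = €1,260,000. The remaining €3,780,000 passes to the descendants.
No child survives, so the initial division is made at the grandchildren's generation.
The descendants' portion (€3,780,000) is divided into 7 shares of €540,000: Una, Cassia, Maeve, Sibyl, Vance, and Ulric each take €540,000; Ualani's €540,000 share passes to Ualani's issue.
Ualani's share (€540,000) is divided into 2 shares of €270,000: Csilla and Samir each take €270,000.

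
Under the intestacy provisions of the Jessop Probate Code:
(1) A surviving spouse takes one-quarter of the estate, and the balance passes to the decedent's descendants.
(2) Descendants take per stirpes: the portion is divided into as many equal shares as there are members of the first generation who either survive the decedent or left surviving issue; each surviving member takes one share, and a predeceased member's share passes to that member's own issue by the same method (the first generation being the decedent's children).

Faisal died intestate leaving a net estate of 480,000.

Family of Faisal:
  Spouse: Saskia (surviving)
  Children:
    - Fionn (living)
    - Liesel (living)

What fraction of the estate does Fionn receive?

Fionn receives 3/8 of the estate.

Saskia takes one-quarter of 480,000 = 120,000. The remaining 360,000 passes to the descendants.
The descendants' portion (360,000) is divided into 2 shares of 180,000: Fionn and Liesel each take 180,000.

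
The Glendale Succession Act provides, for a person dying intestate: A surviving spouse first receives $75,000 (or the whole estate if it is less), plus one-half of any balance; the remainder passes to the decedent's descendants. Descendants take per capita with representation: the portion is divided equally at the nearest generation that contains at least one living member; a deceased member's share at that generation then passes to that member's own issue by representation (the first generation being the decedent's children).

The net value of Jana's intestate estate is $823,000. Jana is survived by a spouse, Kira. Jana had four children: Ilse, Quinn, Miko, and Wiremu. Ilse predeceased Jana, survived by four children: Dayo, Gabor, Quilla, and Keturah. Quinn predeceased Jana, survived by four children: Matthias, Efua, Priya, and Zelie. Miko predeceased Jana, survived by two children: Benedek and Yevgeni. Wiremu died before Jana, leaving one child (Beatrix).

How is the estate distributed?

Kira: $449,000; Dayo: $34,000; Gabor: $34,000; Quilla: $34,000; Keturah: $34,000; Matthias: $34,000; Efua: $34,000; Priya: $34,000; Zelie: $34,000; Benedek: $34,000; Yevgeni: $34,000; Beatrix: $34,000

Kira first takes $75,000, leaving a balance of $748,000. Kira then takes one-half of the balance ($374,000), for a total of $449,000. The remaining $374,000 passes to the descendants.
No child survives, so the initial division is made at the grandchildren's generation.
The descendants' portion ($374,000) is divided into 11 shares of $34,000: Dayo, Gabor, Quilla, Keturah, Matthias, Efua, Priya, Zelie, Benedek, Yevgeni, and Beatrix each take $34,000.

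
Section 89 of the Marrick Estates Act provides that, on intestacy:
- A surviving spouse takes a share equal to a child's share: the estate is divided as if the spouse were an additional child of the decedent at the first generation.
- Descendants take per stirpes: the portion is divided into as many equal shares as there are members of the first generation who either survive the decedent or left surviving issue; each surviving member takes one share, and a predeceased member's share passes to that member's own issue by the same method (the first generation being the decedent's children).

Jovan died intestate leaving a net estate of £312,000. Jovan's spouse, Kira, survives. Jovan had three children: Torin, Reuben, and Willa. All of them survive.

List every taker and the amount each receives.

The spouse counts as an additional share at the children's level, so there are 4 primary shares of £78,000. Kira takes one such share (£78,000).
The children's combined portion (£234,000) is divided into 3 shares of £78,000: Torin, Reuben, and Willa each take £78,000.

Kira: £78,000; Torin: £78,000; Reuben: £78,000; Willa: £78,000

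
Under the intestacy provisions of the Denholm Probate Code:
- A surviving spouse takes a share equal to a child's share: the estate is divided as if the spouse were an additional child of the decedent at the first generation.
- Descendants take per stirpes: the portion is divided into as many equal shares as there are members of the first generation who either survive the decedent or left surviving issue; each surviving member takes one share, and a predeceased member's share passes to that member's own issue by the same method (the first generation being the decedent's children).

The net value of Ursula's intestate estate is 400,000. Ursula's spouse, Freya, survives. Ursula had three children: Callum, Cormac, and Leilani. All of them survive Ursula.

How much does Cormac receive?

The spouse counts as an additional share at the children's level, so there are 4 primary shares of 100,000. Freya takes one such share (100,000).
The children's combined portion (300,000) is divided into 3 shares of 100,000: Callum, Cormac, and Leilani each take 100,000.

Cormac receives 100,000.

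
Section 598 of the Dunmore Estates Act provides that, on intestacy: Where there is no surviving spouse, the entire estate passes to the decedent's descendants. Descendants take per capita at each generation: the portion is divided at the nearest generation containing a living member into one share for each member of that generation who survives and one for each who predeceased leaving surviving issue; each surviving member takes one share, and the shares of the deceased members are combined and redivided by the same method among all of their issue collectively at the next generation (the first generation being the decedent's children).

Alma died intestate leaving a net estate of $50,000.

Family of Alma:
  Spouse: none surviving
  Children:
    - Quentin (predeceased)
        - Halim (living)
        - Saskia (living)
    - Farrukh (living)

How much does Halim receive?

The entire $50,000 passes to the descendants.
That amount ($50,000) is divided at the children's generation into 2 shares of $25,000. Farrukh takes $25,000. The remaining share for the deceased Quentin ($25,000) is carried to the next generation.
That pool ($25,000) is divided at the grandchildren's generation equally among Halim and Saskia: $12,500 each.

Halim receives $12,500.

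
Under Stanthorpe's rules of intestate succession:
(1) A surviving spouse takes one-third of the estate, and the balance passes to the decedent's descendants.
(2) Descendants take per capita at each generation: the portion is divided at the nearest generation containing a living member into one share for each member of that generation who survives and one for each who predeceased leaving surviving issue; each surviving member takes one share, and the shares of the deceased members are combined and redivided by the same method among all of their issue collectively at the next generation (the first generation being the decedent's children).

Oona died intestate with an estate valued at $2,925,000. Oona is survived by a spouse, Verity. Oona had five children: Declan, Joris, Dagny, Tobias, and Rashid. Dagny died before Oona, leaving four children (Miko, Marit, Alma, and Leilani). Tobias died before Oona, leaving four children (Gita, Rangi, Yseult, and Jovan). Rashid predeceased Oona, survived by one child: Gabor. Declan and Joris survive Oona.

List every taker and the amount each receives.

Verity: $975,000; Declan: $390,000; Joris: $390,000; Miko: $130,000; Marit: $130,000; Alma: $130,000; Leilani: $130,000; Gita: $130,000; Rangi: $130,000; Yseult: $130,000; Jovan: $130,000; Gabor: $130,000

Verity takes one-third of $2,925,000 = $975,000. The remaining $1,950,000 passes to the descendants.
The descendants' portion ($1,950,000) is divided at the children's generation into 5 shares of $390,000. Declan and Joris each take $390,000. The 3 shares of the deceased (Dagny, Tobias, and Rashid) are combined into a pool of $1,170,000.
That pool ($1,170,000) is divided at the grandchildren's generation equally among Miko, Marit, Alma, Leilani, Gita, Rangi, Yseult, Jovan, and Gabor: $130,000 each.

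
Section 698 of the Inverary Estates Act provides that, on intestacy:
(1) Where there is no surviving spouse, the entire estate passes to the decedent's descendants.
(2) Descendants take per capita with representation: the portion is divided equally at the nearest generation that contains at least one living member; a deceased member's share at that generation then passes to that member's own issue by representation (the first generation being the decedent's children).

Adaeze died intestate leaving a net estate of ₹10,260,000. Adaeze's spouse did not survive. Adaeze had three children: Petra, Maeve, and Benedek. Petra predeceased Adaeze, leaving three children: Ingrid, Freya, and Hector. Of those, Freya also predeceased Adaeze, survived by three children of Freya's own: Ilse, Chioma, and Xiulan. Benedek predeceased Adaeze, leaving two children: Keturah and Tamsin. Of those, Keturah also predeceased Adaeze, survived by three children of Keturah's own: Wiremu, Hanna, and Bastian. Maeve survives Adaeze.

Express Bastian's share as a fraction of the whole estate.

Bastian receives 1/18 of the estate.

The entire ₹10,260,000 passes to the descendants.
That amount (₹10,260,000) is divided into 3 shares of ₹3,420,000: Maeve takes ₹3,420,000; Petra's ₹3,420,000 share passes to Petra's issue; Benedek's ₹3,420,000 share passes to Benedek's issue.
Petra's share (₹3,420,000) is divided into 3 shares of ₹1,140,000: Ingrid and Hector each take ₹1,140,000; Freya's ₹1,140,000 share passes to Freya's issue.
Freya's share (₹1,140,000) is divided into 3 shares of ₹380,000: Ilse, Chioma, and Xiulan each take ₹380,000.
Benedek's share (₹3,420,000) is divided into 2 shares of ₹1,710,000: Tamsin takes ₹1,710,000; Keturah's ₹1,710,000 share passes to Keturah's issue.
Keturah's share (₹1,710,000) is divided into 3 shares of ₹570,000: Wiremu, Hanna, and Bastian each take ₹570,000.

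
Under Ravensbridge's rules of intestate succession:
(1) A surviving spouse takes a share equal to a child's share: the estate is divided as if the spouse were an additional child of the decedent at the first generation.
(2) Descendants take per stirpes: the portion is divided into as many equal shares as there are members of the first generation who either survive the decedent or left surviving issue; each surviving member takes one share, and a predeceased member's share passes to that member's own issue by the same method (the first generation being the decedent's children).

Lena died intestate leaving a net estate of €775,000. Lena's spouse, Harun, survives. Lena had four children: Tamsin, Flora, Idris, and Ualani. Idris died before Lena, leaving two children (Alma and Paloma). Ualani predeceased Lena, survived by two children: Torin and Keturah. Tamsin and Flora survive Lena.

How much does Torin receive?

Torin receives €77,500.

The spouse counts as an additional share at the children's level, so there are 5 primary shares of €155,000. Harun takes one such share (€155,000).
The children's combined portion (€620,000) is divided into 4 shares of €155,000: Tamsin and Flora each take €155,000; Idris's €155,000 share passes to Idris's issue; Ualani's €155,000 share passes to Ualani's issue.
Idris's share (€155,000) is divided into 2 shares of €77,500: Alma and Paloma each take €77,500.
Ualani's share (€155,000) is divided into 2 shares of €77,500: Torin and Keturah each take €77,500.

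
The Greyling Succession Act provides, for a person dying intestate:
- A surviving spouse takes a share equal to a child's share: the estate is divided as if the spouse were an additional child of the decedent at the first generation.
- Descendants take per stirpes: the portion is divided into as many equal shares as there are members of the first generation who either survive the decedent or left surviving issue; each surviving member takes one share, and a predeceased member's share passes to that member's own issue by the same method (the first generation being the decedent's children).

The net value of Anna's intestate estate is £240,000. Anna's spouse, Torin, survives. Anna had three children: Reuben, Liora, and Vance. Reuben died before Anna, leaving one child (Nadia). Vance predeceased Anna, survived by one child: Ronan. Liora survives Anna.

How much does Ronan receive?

Ronan receives £60,000.

The spouse counts as an additional share at the children's level, so there are 4 primary shares of £60,000. Torin takes one such share (£60,000).
The children's combined portion (£180,000) is divided into 3 shares of £60,000: Liora takes £60,000; Reuben's £60,000 share passes to Reuben's issue; Vance's £60,000 share passes to Vance's issue.
Reuben's share (£60,000) passes entirely to Nadia.
Vance's share (£60,000) passes entirely to Ronan.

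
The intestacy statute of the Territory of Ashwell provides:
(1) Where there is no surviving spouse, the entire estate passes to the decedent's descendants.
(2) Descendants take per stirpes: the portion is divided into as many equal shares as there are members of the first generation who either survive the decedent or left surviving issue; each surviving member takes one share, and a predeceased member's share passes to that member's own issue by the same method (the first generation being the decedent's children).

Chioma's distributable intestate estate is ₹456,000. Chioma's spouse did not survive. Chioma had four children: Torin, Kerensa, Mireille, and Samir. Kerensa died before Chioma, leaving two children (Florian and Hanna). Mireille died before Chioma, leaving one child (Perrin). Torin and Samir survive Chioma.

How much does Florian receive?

Florian receives ₹57,000.

The entire ₹456,000 passes to the descendants.
That amount (₹456,000) is divided into 4 shares of ₹114,000: Torin and Samir each take ₹114,000; Kerensa's ₹114,000 share passes to Kerensa's issue; Mireille's ₹114,000 share passes to Mireille's issue.
Kerensa's share (₹114,000) is divided into 2 shares of ₹57,000: Florian and Hanna each take ₹57,000.
Mireille's share (₹114,000) passes entirely to Perrin.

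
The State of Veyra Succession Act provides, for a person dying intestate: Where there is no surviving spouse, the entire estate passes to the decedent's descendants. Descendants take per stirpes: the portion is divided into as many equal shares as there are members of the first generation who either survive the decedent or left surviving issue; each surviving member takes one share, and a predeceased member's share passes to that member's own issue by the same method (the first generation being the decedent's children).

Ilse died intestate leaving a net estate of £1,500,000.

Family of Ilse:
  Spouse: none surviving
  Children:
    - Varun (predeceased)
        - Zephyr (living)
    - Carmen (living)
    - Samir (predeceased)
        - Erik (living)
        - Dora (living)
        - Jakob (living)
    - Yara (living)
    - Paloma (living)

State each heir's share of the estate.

The entire £1,500,000 passes to the descendants.
That amount (£1,500,000) is divided into 5 shares of £300,000: Carmen, Yara, and Paloma each take £300,000; Varun's £300,000 share passes to Varun's issue; Samir's £300,000 share passes to Samir's issue.
Varun's share (£300,000) passes entirely to Zephyr.
Samir's share (£300,000) is divided into 3 shares of £100,000: Erik, Dora, and Jakob each take £100,000.

Zephyr: £300,000; Carmen: £300,000; Erik: £100,000; Dora: £100,000; Jakob: £100,000; Yara: £300,000; Paloma: £300,000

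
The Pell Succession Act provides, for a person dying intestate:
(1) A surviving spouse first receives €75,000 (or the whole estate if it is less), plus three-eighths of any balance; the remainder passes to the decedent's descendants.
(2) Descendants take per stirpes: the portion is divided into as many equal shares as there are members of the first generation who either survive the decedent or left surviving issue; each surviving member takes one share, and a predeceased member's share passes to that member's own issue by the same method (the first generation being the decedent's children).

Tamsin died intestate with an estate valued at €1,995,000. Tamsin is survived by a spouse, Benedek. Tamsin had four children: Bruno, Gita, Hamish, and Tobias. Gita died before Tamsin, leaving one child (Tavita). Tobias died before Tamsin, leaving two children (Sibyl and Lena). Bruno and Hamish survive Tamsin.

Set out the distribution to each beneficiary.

Benedek first takes €75,000, leaving a balance of €1,920,000. Benedek then takes three-eighths of the balance (€720,000), for a total of €795,000. The remaining €1,200,000 passes to the descendants.
The descendants' portion (€1,200,000) is divided into 4 shares of €300,000: Bruno and Hamish each take €300,000; Gita's €300,000 share passes to Gita's issue; Tobias's €300,000 share passes to Tobias's issue.
Gita's share (€300,000) passes entirely to Tavita.
Tobias's share (€300,000) is divided into 2 shares of €150,000: Sibyl and Lena each take €150,000.

Benedek: €795,000; Bruno: €300,000; Tavita: €300,000; Hamish: €300,000; Sibyl: €150,000; Lena: €150,000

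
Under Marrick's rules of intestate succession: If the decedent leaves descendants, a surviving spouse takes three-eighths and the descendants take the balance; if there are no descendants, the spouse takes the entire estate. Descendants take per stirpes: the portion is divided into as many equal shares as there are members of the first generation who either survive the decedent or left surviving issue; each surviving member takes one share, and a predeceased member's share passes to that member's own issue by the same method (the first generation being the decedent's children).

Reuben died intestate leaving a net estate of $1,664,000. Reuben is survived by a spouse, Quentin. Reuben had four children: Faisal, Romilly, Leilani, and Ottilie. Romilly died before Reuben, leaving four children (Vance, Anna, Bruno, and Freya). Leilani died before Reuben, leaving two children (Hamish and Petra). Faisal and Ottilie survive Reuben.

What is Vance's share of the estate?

Vance receives $65,000.

Quentin takes three-eighths of $1,664,000 = $624,000. The remaining $1,040,000 passes to the descendants.
The descendants' portion ($1,040,000) is divided into 4 shares of $260,000: Faisal and Ottilie each take $260,000; Romilly's $260,000 share passes to Romilly's issue; Leilani's $260,000 share passes to Leilani's issue.
Romilly's share ($260,000) is divided into 4 shares of $65,000: Vance, Anna, Bruno, and Freya each take $65,000.
Leilani's share ($260,000) is divided into 2 shares of $130,000: Hamish and Petra each take $130,000.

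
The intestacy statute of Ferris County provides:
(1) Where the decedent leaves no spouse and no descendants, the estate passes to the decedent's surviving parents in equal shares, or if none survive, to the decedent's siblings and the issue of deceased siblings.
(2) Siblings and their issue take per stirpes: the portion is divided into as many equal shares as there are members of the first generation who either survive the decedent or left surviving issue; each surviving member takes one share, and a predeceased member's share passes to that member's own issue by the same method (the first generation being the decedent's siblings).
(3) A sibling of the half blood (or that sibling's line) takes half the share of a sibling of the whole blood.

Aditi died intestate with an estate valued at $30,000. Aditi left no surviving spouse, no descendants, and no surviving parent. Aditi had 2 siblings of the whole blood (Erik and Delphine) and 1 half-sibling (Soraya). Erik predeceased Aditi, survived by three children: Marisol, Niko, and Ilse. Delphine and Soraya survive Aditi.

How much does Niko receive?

Niko receives $4,000.

The entire $30,000 passes to the siblings and their issue.
Counting each half-blood sibling's line as half a unit, there are 5/2 units in $30,000, so one unit is $12,000. Whole-blood lines (Erik and Delphine) take $12,000 each; half-blood lines (Soraya) take $6,000 each.
Erik's share ($12,000) is divided into 3 shares of $4,000: Marisol, Niko, and Ilse each take $4,000.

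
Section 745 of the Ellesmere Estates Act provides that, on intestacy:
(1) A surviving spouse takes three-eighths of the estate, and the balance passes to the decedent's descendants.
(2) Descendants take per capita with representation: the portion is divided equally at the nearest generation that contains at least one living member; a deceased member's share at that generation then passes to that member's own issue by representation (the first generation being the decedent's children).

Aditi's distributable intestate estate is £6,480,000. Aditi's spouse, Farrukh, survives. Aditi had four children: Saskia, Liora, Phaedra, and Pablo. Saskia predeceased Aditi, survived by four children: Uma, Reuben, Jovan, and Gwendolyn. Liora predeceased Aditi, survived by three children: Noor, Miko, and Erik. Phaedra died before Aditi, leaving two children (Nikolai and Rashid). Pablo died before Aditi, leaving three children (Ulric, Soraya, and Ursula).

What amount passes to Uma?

Uma receives £337,500.

Farrukh takes three-eighths of £6,480,000 = £2,430,000. The remaining £4,050,000 passes to the descendants.
No child survives, so the initial division is made at the grandchildren's generation.
The descendants' portion (£4,050,000) is divided into 12 shares of £337,500: Uma, Reuben, Jovan, Gwendolyn, Noor, Miko, Erik, Nikolai, Rashid, Ulric, Soraya, and Ursula each take £337,500.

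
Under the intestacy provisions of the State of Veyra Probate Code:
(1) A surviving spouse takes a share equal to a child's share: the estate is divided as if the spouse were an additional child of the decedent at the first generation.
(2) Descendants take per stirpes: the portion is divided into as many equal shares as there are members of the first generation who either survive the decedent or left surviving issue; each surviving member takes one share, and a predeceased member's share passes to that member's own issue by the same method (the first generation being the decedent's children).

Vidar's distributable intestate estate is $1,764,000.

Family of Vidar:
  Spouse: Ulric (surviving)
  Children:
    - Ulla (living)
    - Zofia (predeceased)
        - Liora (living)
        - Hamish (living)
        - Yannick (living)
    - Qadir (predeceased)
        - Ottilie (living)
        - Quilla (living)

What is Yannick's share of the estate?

The spouse counts as an additional share at the children's level, so there are 4 primary shares of $441,000. Ulric takes one such share ($441,000).
The children's combined portion ($1,323,000) is divided into 3 shares of $441,000: Ulla takes $441,000; Zofia's $441,000 share passes to Zofia's issue; Qadir's $441,000 share passes to Qadir's issue.
Zofia's share ($441,000) is divided into 3 shares of $147,000: Liora, Hamish, and Yannick each take $147,000.
Qadir's share ($441,000) is divided into 2 shares of $220,500: Ottilie and Quilla each take $220,500.

Yannick receives $147,000.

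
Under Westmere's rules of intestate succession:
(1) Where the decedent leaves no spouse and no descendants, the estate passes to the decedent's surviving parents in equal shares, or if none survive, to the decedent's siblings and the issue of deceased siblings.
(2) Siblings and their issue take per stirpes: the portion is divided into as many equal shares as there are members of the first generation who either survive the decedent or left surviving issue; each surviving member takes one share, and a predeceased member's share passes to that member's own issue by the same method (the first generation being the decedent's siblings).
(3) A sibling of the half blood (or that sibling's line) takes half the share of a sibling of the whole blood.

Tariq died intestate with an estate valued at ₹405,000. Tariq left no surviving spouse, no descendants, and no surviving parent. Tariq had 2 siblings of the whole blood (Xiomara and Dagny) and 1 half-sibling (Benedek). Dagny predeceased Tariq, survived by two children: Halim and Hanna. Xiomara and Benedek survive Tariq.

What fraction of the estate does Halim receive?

Halim receives 1/5 of the estate.

The entire ₹405,000 passes to the siblings and their issue.
Counting each half-blood sibling's line as half a unit, there are 5/2 units in ₹405,000, so one unit is ₹162,000. Whole-blood lines (Xiomara and Dagny) take ₹162,000 each; half-blood lines (Benedek) take ₹81,000 each.
Dagny's share (₹162,000) is divided into 2 shares of ₹81,000: Halim and Hanna each take ₹81,000.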